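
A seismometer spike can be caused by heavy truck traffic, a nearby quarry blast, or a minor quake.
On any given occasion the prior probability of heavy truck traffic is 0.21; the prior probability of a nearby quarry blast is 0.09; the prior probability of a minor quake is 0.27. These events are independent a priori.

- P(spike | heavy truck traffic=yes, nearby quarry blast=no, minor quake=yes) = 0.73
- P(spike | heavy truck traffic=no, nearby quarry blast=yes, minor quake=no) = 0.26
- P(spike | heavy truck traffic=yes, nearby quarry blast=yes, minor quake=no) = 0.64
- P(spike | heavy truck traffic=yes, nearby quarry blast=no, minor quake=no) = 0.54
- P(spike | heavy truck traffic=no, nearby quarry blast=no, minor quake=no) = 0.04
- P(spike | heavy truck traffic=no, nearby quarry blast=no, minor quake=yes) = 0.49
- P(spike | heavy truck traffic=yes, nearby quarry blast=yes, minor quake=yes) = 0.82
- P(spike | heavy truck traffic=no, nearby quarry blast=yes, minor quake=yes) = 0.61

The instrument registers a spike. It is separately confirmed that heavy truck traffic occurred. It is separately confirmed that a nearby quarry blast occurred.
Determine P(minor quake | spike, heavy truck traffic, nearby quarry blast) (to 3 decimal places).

Enumerate both values of minor quake and weight by the priors:
  P(spike | heavy truck traffic, nearby quarry blast) = 0.64*0.73 + 0.82*0.27
        = 0.467200 + 0.221400 = 0.688600
Keeping only the minor quake-present terms gives 0.221400, so
  P(minor quake | spike, heavy truck traffic, nearby quarry blast) = 0.221400 / 0.688600 ≈ 0.322

P(minor quake | spike, heavy truck traffic, nearby quarry blast) ≈ 0.322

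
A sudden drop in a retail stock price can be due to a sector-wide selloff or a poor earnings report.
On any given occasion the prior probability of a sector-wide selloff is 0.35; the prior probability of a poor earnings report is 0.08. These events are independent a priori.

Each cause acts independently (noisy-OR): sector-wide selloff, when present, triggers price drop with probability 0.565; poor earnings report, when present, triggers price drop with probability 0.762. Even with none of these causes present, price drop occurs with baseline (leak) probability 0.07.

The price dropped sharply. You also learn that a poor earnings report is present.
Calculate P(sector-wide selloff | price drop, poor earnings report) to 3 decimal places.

P(sector-wide selloff | price drop, poor earnings report) ≈ 0.385

Under noisy-OR, P(price drop | causes) = 1 − (1−0.07)·∏(1−qᵢ) over the active causes.
Weight on sector-wide selloff=true, given the evidence: 0.903717*0.35 = 0.316301
The normalizing constant is 0.77866*0.65 + 0.903717*0.35 = 0.822430
P(sector-wide selloff | price drop, poor earnings report) = 0.316301/0.822430 ≈ 0.385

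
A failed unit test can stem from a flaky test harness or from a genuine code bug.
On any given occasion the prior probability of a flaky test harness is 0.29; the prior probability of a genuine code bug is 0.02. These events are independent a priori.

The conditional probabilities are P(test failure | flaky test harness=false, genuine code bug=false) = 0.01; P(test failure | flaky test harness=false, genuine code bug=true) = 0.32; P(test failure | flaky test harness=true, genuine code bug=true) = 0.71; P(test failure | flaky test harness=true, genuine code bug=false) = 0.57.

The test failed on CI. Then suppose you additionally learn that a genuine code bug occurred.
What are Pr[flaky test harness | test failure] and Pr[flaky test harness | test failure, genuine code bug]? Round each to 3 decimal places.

By total probability over the 4 (flaky test harness, genuine code bug) configurations:
  P(test failure) = 0.01·0.71·0.98 + 0.32·0.71·0.02 + 0.57·0.29·0.98 + 0.71·0.29·0.02
        = 0.006958 + 0.004544 + 0.161994 + 0.004118 = 0.177614
Configurations with flaky test harness contribute 0.166112, so
  P(flaky test harness | test failure) = 0.166112 / 0.177614 ≈ 0.935

Now condition on the additional information:
For the numerator, keep only flaky test harness=true terms: 0.71*0.29 = 0.205900
Denominator P(test failure | genuine code bug): 0.32*0.71 + 0.71*0.29 = 0.433100
Posterior = 0.205900 / 0.433100 ≈ 0.475

Pr[flaky test harness | test failure] ≈ 0.935; Pr[flaky test harness | test failure, genuine code bug] ≈ 0.475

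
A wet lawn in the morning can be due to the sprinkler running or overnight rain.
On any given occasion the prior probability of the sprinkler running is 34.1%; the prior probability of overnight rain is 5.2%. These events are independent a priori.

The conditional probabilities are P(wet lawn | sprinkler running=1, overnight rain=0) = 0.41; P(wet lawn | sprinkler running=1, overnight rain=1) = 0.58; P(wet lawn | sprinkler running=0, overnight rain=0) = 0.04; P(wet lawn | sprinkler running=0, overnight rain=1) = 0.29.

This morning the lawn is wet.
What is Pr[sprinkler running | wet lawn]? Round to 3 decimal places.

Pr[sprinkler running | wet lawn] ≈ 0.804

Weight on sprinkler running=true, given the evidence: 0.132540 + 0.010285 = 0.142825
Normalizer over all consistent configurations: 0.04×0.659×0.948 + 0.29×0.659×0.052 + 0.41×0.341×0.948 + 0.58×0.341×0.052 = 0.177752
P(sprinkler running | wet lawn) = 0.142825/0.177752 ≈ 0.804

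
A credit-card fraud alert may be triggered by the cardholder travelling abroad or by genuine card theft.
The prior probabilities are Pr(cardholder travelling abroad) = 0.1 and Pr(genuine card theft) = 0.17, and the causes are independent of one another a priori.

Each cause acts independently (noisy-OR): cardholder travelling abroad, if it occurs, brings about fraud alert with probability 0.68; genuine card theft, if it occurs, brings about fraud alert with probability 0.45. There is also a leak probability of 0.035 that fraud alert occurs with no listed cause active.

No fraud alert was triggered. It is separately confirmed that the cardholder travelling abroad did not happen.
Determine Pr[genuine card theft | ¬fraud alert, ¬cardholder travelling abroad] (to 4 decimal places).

Under noisy-OR, P(fraud alert | causes) = 1 − (1−0.035)·∏(1−qᵢ) over the active causes.
Numerator (weight on configurations with genuine card theft): 0.53075×0.17 = 0.090228
Denominator P(¬fraud alert | ¬cardholder travelling abroad): 0.965×0.83 + 0.53075×0.17 = 0.891178
P(genuine card theft | ¬fraud alert, ¬cardholder travelling abroad) = 0.090228/0.891178 ≈ 0.1012

Pr[genuine card theft | ¬fraud alert, ¬cardholder travelling abroad] ≈ 0.1012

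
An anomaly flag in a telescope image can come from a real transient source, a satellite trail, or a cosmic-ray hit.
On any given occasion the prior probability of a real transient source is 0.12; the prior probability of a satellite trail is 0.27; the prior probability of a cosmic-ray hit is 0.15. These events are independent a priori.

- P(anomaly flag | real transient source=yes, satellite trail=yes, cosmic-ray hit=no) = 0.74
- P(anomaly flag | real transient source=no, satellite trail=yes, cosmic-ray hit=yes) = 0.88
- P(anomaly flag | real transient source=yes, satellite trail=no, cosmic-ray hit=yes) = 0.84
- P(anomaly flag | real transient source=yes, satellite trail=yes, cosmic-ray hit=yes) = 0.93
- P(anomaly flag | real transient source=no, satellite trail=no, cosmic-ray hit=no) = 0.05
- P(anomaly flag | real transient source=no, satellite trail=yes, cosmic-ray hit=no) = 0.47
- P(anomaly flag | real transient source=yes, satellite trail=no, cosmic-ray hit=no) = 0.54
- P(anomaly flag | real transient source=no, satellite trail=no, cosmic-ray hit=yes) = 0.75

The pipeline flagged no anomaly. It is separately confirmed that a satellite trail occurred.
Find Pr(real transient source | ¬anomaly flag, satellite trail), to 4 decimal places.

P(¬anomaly flag | satellite trail) = 0.53·0.88·0.85 + 0.12·0.88·0.15 + 0.26·0.12·0.85 + 0.07·0.12·0.15 = 0.396440 + 0.015840 + 0.026520 + 0.001260 = 0.440060
The real transient source-present share is 0.026520 + 0.001260 = 0.027780.
So P(real transient source | ¬anomaly flag, satellite trail) = 0.027780/0.440060 ≈ 0.0631.

Pr(real transient source | ¬anomaly flag, satellite trail) ≈ 0.0631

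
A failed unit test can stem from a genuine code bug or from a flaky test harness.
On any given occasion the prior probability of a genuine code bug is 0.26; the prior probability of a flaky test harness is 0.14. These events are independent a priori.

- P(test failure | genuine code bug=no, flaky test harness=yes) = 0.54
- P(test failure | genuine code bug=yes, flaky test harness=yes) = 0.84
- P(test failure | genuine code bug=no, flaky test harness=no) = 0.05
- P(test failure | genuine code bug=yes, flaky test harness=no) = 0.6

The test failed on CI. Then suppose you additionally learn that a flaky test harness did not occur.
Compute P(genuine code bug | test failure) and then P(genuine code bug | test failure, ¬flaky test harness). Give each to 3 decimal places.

By total probability over the 4 (genuine code bug, flaky test harness) configurations:
  P(test failure) = 0.05·0.74·0.86 + 0.54·0.74·0.14 + 0.6·0.26·0.86 + 0.84·0.26·0.14
        = 0.031820 + 0.055944 + 0.134160 + 0.030576 = 0.252500
Configurations with genuine code bug contribute 0.164736, so
  P(genuine code bug | test failure) = 0.164736 / 0.252500 ≈ 0.652

Now condition on the additional information:
For the numerator, keep only genuine code bug=true terms: 0.6*0.26 = 0.156000
Normalizer over all consistent configurations: 0.05*0.74 + 0.6*0.26 = 0.193000
P(genuine code bug | test failure, ¬flaky test harness) = 0.156000/0.193000 ≈ 0.808
With flaky test harness excluded, genuine code bug must carry more of the explanatory weight for the test failure.

P(genuine code bug | test failure) ≈ 0.652; P(genuine code bug | test failure, ¬flaky test harness) ≈ 0.808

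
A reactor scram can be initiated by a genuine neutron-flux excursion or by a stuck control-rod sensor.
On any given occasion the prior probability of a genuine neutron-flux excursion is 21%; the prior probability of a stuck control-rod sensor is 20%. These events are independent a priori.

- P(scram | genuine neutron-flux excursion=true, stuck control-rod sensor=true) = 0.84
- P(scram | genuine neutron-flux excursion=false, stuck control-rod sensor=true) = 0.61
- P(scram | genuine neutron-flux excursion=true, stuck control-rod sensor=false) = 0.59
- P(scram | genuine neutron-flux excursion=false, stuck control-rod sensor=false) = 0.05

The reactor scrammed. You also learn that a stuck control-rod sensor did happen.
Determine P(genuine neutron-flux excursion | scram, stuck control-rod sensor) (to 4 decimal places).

P(genuine neutron-flux excursion | scram, stuck control-rod sensor) ≈ 0.2680

P(scram | stuck control-rod sensor) = 0.61*0.79 + 0.84*0.21 = 0.481900 + 0.176400 = 0.658300
The genuine neutron-flux excursion-present share is 0.84*0.21 = 0.176400.
Hence the posterior is 0.176400/0.658300 ≈ 0.2680.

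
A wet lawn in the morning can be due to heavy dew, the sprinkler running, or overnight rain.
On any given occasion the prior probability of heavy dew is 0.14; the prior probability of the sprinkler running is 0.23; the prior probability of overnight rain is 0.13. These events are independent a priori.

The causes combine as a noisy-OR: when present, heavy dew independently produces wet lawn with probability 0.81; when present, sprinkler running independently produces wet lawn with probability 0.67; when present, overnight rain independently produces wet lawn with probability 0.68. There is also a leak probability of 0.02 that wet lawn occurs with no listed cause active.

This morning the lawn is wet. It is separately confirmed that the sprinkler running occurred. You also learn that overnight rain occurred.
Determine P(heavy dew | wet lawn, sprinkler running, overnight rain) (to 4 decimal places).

Under noisy-OR, P(wet lawn | causes) = 1 − (1−0.02)·∏(1−qᵢ) over the active causes.
For the numerator, keep only heavy dew=true terms: 0.980337×0.14 = 0.137247
The normalizing constant is 0.896512×0.86 + 0.980337×0.14 = 0.908247
Posterior = 0.137247 / 0.908247 ≈ 0.1511

P(heavy dew | wet lawn, sprinkler running, overnight rain) ≈ 0.1511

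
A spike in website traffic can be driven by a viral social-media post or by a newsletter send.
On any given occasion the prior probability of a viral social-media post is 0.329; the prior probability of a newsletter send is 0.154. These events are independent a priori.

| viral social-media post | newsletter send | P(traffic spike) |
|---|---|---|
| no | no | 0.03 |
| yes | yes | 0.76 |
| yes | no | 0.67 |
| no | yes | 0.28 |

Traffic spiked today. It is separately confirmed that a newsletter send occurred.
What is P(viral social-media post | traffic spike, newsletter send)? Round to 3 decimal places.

P(viral social-media post | traffic spike, newsletter send) ≈ 0.571

P(traffic spike | newsletter send) = 0.28*0.671 + 0.76*0.329 = 0.187880 + 0.250040 = 0.437920
Of this, 0.250040 comes from 0.76*0.329 (the viral social-media post=true cases).
P(viral social-media post | traffic spike, newsletter send) = 0.250040 / 0.437920 ≈ 0.571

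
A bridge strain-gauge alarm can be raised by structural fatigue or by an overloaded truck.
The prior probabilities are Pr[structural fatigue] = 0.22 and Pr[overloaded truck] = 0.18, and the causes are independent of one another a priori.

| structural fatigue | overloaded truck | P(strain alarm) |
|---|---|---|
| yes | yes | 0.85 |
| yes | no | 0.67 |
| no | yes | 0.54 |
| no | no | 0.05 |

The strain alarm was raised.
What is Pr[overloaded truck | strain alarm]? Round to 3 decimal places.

P(strain alarm) = 0.05*0.78*0.82 + 0.54*0.78*0.18 + 0.67*0.22*0.82 + 0.85*0.22*0.18 = 0.031980 + 0.075816 + 0.120868 + 0.033660 = 0.262324
Restricting to configurations with overloaded truck present: 0.075816 + 0.033660 = 0.109476.
Hence the posterior is 0.109476/0.262324 ≈ 0.417.

Pr[overloaded truck | strain alarm] ≈ 0.417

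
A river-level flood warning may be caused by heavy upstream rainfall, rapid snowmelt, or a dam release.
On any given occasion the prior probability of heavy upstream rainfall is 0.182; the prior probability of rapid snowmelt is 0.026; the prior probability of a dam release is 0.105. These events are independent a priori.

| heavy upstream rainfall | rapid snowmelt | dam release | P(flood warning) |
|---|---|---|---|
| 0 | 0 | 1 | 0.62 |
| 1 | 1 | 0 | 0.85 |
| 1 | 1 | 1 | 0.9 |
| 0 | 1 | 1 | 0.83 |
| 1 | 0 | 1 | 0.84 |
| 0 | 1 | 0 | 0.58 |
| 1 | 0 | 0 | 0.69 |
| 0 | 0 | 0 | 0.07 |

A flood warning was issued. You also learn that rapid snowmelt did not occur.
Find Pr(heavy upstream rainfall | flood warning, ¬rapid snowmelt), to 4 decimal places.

Pr(heavy upstream rainfall | flood warning, ¬rapid snowmelt) ≈ 0.5514

P(flood warning | ¬rapid snowmelt) = 0.07*0.818*0.895 + 0.62*0.818*0.105 + 0.69*0.182*0.895 + 0.84*0.182*0.105 = 0.051248 + 0.053252 + 0.112394 + 0.016052 = 0.232946
Of this, 0.128446 comes from 0.112394 + 0.016052 (the heavy upstream rainfall=true cases).
P(heavy upstream rainfall | flood warning, ¬rapid snowmelt) = 0.128446 / 0.232946 ≈ 0.5514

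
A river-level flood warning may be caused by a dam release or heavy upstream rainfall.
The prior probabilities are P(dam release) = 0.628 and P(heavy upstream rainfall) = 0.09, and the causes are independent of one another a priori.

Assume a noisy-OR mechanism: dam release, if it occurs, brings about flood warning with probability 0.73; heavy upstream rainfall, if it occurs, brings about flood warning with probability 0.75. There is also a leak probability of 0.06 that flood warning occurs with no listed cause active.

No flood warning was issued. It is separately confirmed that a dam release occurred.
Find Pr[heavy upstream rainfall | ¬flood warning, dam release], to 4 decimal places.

Pr[heavy upstream rainfall | ¬flood warning, dam release] ≈ 0.0241

Under noisy-OR, P(flood warning | causes) = 1 − (1−0.06)·∏(1−qᵢ) over the active causes.
Enumerate both values of heavy upstream rainfall and weight by the priors:
  P(¬flood warning | dam release) = 0.2538×0.91 + 0.06345×0.09
        = 0.230958 + 0.005711 = 0.236669
Keeping only the heavy upstream rainfall-present terms gives 0.005711, so
  P(heavy upstream rainfall | ¬flood warning, dam release) = 0.005711 / 0.236669 ≈ 0.0241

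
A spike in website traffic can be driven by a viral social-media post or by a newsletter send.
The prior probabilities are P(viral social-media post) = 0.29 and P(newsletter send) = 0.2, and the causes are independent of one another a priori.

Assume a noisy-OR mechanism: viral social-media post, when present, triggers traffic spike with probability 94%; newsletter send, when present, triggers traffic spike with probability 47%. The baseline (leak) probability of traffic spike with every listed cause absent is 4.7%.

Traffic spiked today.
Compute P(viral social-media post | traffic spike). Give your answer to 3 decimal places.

Under noisy-OR, P(traffic spike | causes) = 1 − (1−0.047)·∏(1−qᵢ) over the active causes.
Sum P(traffic spike|·) weighted by the priors over the 4 (viral social-media post, newsletter send) configurations:
  P(traffic spike) = 0.047·0.71·0.8 + 0.49491·0.71·0.2 + 0.94282·0.29·0.8 + 0.969695·0.29·0.2
        = 0.026696 + 0.070277 + 0.218734 + 0.056242 = 0.371949
The terms with viral social-media post present sum to 0.274976, so
  P(viral social-media post | traffic spike) = 0.274976 / 0.371949 ≈ 0.739

P(viral social-media post | traffic spike) ≈ 0.739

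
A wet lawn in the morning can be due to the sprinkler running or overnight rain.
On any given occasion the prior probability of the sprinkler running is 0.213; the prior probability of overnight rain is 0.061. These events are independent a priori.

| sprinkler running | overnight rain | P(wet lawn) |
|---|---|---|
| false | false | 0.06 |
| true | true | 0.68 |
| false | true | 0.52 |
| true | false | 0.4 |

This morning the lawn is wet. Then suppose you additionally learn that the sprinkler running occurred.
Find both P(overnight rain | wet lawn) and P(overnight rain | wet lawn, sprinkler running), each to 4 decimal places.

P(overnight rain | wet lawn) ≈ 0.2137; P(overnight rain | wet lawn, sprinkler running) ≈ 0.0995

By total probability over the 4 (sprinkler running, overnight rain) configurations:
  P(wet lawn) = 0.06·0.787·0.939 + 0.52·0.787·0.061 + 0.4·0.213·0.939 + 0.68·0.213·0.061
        = 0.044340 + 0.024964 + 0.080003 + 0.008835 = 0.158142
The terms with overnight rain present sum to 0.033799, so
  P(overnight rain | wet lawn) = 0.033799 / 0.158142 ≈ 0.2137

Now also conditioning on sprinkler running=true:
Enumerate both values of overnight rain and weight by the priors:
  P(wet lawn | sprinkler running) = 0.4·0.939 + 0.68·0.061
        = 0.375600 + 0.041480 = 0.417080
Configurations with overnight rain contribute 0.041480, so
  P(overnight rain | wet lawn, sprinkler running) = 0.041480 / 0.417080 ≈ 0.0995
The drop from 0.2137 to 0.0995 is the explaining-away (discounting) effect.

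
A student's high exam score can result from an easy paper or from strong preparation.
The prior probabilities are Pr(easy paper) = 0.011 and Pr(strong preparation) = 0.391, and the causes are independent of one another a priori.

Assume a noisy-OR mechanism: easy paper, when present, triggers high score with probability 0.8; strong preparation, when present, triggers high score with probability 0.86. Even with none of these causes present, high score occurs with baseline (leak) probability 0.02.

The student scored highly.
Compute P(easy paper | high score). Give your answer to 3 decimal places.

P(easy paper | high score) ≈ 0.027

Under noisy-OR, P(high score | causes) = 1 − (1−0.02)·∏(1−qᵢ) over the active causes.
P(high score) = 0.02×0.989×0.609 + 0.8628×0.989×0.391 + 0.804×0.011×0.609 + 0.97256×0.011×0.391 = 0.012046 + 0.333644 + 0.005386 + 0.004183 = 0.355259
Of this, 0.009569 comes from 0.005386 + 0.004183 (the easy paper=true cases).
So P(easy paper | high score) = 0.009569/0.355259 ≈ 0.027.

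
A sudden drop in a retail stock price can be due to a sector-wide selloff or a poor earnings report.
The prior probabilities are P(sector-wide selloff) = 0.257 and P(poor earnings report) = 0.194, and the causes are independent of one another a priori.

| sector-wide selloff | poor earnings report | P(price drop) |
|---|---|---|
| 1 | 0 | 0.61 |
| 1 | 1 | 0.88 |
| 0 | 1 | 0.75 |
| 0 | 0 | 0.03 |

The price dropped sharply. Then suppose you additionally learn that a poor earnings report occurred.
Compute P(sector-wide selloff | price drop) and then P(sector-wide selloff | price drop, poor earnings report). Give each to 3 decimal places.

Enumerate the 4 (sector-wide selloff, poor earnings report) configurations and weight by the priors:
  P(price drop) = 0.03*0.743*0.806 + 0.75*0.743*0.194 + 0.61*0.257*0.806 + 0.88*0.257*0.194
        = 0.017966 + 0.108107 + 0.126357 + 0.043875 = 0.296305
The terms with sector-wide selloff present sum to 0.170232, so
  P(sector-wide selloff | price drop) = 0.170232 / 0.296305 ≈ 0.575

Now also conditioning on poor earnings report=true:
Numerator (weight on configurations with sector-wide selloff): 0.88×0.257 = 0.226160
Normalizer over all consistent configurations: 0.75×0.743 + 0.88×0.257 = 0.783410
P(sector-wide selloff | price drop, poor earnings report) = 0.226160/0.783410 ≈ 0.289
— poor earnings report explains away the evidence for sector-wide selloff.

P(sector-wide selloff | price drop) ≈ 0.575; P(sector-wide selloff | price drop, poor earnings report) ≈ 0.289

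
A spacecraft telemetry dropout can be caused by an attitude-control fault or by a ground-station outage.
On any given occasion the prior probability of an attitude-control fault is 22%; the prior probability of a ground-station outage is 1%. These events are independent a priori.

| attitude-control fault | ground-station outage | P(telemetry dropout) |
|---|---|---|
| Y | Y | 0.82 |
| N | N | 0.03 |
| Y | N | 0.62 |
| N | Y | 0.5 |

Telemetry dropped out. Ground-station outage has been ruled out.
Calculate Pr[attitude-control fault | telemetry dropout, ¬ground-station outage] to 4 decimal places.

P(telemetry dropout | ¬ground-station outage) = 0.03×0.78 + 0.62×0.22 = 0.023400 + 0.136400 = 0.159800
Of this, 0.136400 comes from 0.62×0.22 (the attitude-control fault=true cases).
P(attitude-control fault | telemetry dropout, ¬ground-station outage) = 0.136400 / 0.159800 ≈ 0.8536

Pr[attitude-control fault | telemetry dropout, ¬ground-station outage] ≈ 0.8536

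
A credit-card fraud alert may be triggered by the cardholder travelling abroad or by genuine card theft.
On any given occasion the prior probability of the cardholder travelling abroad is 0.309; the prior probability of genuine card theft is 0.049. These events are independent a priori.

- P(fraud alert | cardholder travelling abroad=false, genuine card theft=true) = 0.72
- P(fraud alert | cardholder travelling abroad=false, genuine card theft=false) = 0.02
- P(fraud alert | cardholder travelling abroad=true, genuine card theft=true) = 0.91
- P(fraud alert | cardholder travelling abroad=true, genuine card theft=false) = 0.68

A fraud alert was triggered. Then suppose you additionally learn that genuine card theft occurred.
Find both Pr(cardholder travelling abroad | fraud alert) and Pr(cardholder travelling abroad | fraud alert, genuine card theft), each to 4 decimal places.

Pr(cardholder travelling abroad | fraud alert) ≈ 0.8506; Pr(cardholder travelling abroad | fraud alert, genuine card theft) ≈ 0.3611

P(fraud alert) = 0.02×0.691×0.951 + 0.72×0.691×0.049 + 0.68×0.309×0.951 + 0.91×0.309×0.049 = 0.013143 + 0.024378 + 0.199824 + 0.013778 = 0.251123
Restricting to configurations with cardholder travelling abroad present: 0.199824 + 0.013778 = 0.213602.
So P(cardholder travelling abroad | fraud alert) = 0.213602/0.251123 ≈ 0.8506.

Now condition on the additional information:
P(fraud alert | genuine card theft) = 0.72×0.691 + 0.91×0.309 = 0.497520 + 0.281190 = 0.778710
The cardholder travelling abroad-present share is 0.91×0.309 = 0.281190.
Hence the posterior is 0.281190/0.778710 ≈ 0.3611.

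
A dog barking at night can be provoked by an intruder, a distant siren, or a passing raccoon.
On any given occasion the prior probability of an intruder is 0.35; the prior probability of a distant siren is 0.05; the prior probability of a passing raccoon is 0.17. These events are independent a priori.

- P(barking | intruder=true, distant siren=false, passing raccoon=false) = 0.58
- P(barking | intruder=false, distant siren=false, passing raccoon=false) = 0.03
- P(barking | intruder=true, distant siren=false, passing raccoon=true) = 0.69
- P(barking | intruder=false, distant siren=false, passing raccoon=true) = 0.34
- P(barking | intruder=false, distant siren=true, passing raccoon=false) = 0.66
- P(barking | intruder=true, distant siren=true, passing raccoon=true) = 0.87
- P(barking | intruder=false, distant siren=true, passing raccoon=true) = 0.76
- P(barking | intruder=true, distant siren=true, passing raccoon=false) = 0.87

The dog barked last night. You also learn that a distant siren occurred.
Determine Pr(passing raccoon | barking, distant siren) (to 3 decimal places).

Pr(passing raccoon | barking, distant siren) ≈ 0.182

Sum P(barking|·) weighted by the priors over the 4 (intruder, passing raccoon) configurations:
  P(barking | distant siren) = 0.66·0.65·0.83 + 0.76·0.65·0.17 + 0.87·0.35·0.83 + 0.87·0.35·0.17
        = 0.356070 + 0.083980 + 0.252735 + 0.051765 = 0.744550
Keeping only the passing raccoon-present terms gives 0.135745, so
  P(passing raccoon | barking, distant siren) = 0.135745 / 0.744550 ≈ 0.182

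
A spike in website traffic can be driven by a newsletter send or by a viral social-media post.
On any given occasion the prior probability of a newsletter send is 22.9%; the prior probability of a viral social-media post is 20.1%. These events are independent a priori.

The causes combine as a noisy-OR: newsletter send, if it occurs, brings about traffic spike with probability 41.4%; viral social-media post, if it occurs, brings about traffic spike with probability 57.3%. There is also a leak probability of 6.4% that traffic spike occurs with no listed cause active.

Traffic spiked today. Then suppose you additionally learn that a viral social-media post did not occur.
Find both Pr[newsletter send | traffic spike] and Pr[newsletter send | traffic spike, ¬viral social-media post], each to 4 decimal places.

Under noisy-OR, P(traffic spike | causes) = 1 − (1−0.064)·∏(1−qᵢ) over the active causes.
P(traffic spike) = 0.064·0.771·0.799 + 0.600328·0.771·0.201 + 0.451504·0.229·0.799 + 0.765792·0.229·0.201 = 0.039426 + 0.093033 + 0.082612 + 0.035249 = 0.250320
The newsletter send-present share is 0.082612 + 0.035249 = 0.117861.
P(newsletter send | traffic spike) = 0.117861 / 0.250320 ≈ 0.4708

With the extra evidence:
Sum P(traffic spike|·) weighted by the priors over both values of newsletter send:
  P(traffic spike | ¬viral social-media post) = 0.064*0.771 + 0.451504*0.229
        = 0.049344 + 0.103394 = 0.152738
The terms with newsletter send present sum to 0.103394, so
  P(newsletter send | traffic spike, ¬viral social-media post) = 0.103394 / 0.152738 ≈ 0.6769

Pr[newsletter send | traffic spike] ≈ 0.4708; Pr[newsletter send | traffic spike, ¬viral social-media post] ≈ 0.6769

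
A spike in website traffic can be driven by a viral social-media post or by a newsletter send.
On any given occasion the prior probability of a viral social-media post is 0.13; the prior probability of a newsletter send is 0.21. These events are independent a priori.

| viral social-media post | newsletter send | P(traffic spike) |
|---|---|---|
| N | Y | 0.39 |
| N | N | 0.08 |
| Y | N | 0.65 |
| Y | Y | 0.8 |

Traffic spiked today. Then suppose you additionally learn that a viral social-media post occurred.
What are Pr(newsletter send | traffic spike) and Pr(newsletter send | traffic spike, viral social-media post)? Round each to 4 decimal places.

Pr(newsletter send | traffic spike) ≈ 0.4333; Pr(newsletter send | traffic spike, viral social-media post) ≈ 0.2465

By total probability over the 4 (viral social-media post, newsletter send) configurations:
  P(traffic spike) = 0.08*0.87*0.79 + 0.39*0.87*0.21 + 0.65*0.13*0.79 + 0.8*0.13*0.21
        = 0.054984 + 0.071253 + 0.066755 + 0.021840 = 0.214832
The terms with newsletter send present sum to 0.093093, so
  P(newsletter send | traffic spike) = 0.093093 / 0.214832 ≈ 0.4333

Now also conditioning on viral social-media post=true:
By total probability over both values of newsletter send:
  P(traffic spike | viral social-media post) = 0.65·0.79 + 0.8·0.21
        = 0.513500 + 0.168000 = 0.681500
Keeping only the newsletter send-present terms gives 0.168000, so
  P(newsletter send | traffic spike, viral social-media post) = 0.168000 / 0.681500 ≈ 0.2465
This is intercausal reasoning (explaining away): once viral social-media post accounts for the traffic spike, newsletter send becomes less likely.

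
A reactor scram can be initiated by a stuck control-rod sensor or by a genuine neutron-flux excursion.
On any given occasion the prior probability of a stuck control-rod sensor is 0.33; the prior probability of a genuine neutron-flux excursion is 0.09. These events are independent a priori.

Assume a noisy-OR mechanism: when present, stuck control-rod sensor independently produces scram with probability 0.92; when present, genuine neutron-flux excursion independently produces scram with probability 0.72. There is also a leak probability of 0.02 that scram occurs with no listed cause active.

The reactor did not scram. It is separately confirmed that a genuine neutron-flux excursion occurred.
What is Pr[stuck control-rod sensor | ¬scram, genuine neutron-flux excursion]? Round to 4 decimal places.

Pr[stuck control-rod sensor | ¬scram, genuine neutron-flux excursion] ≈ 0.0379

Under noisy-OR, P(scram | causes) = 1 − (1−0.02)·∏(1−qᵢ) over the active causes.
P(¬scram | genuine neutron-flux excursion) = 0.2744·0.67 + 0.021952·0.33 = 0.183848 + 0.007244 = 0.191092
The stuck control-rod sensor-present share is 0.021952·0.33 = 0.007244.
Hence the posterior is 0.007244/0.191092 ≈ 0.0379.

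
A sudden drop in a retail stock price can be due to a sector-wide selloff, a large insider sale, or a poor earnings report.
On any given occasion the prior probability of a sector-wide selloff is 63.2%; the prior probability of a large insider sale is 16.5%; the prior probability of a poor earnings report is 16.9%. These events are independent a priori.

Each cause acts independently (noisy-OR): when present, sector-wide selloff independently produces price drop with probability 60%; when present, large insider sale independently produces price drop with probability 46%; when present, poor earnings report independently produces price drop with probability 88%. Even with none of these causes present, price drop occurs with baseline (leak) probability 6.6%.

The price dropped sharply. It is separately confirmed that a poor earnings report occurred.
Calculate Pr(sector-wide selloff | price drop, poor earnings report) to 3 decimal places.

Pr(sector-wide selloff | price drop, poor earnings report) ≈ 0.647

Under noisy-OR, P(price drop | causes) = 1 − (1−0.066)·∏(1−qᵢ) over the active causes.
Numerator (weight on configurations with sector-wide selloff): 0.504061 + 0.101755 = 0.605816
Denominator P(price drop | poor earnings report): 0.88792×0.368×0.835 + 0.939477×0.368×0.165 + 0.955168×0.632×0.835 + 0.975791×0.632×0.165 = 0.935701
P(sector-wide selloff | price drop, poor earnings report) = 0.605816/0.935701 ≈ 0.647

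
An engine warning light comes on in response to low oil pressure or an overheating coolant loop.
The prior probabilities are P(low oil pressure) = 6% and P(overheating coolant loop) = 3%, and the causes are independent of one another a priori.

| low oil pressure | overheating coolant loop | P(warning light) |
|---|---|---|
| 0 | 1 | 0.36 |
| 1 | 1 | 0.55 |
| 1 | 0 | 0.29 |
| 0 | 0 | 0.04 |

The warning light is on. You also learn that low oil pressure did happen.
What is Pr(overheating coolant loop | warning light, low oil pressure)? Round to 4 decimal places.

Enumerate both values of overheating coolant loop and weight by the priors:
  P(warning light | low oil pressure) = 0.29*0.97 + 0.55*0.03
        = 0.281300 + 0.016500 = 0.297800
Keeping only the overheating coolant loop-present terms gives 0.016500, so
  P(overheating coolant loop | warning light, low oil pressure) = 0.016500 / 0.297800 ≈ 0.0554

Pr(overheating coolant loop | warning light, low oil pressure) ≈ 0.0554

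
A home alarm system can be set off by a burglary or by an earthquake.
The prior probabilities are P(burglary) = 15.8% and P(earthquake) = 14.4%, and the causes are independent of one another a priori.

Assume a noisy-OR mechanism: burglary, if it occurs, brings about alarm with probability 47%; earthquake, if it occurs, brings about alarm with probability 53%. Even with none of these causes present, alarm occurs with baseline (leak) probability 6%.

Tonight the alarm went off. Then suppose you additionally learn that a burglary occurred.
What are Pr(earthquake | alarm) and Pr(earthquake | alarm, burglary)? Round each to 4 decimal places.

Under noisy-OR, P(alarm | causes) = 1 − (1−0.06)·∏(1−qᵢ) over the active causes.
P(alarm) = 0.06*0.842*0.856 + 0.5582*0.842*0.144 + 0.5018*0.158*0.856 + 0.765846*0.158*0.144 = 0.043245 + 0.067681 + 0.067867 + 0.017425 = 0.196218
Of this, 0.085106 comes from 0.067681 + 0.017425 (the earthquake=true cases).
P(earthquake | alarm) = 0.085106 / 0.196218 ≈ 0.4337

Now also conditioning on burglary=true:
Numerator (weight on configurations with earthquake): 0.765846×0.144 = 0.110282
Normalizer over all consistent configurations: 0.5018×0.856 + 0.765846×0.144 = 0.539823
P(earthquake | alarm, burglary) = 0.110282/0.539823 ≈ 0.2043

Pr(earthquake | alarm) ≈ 0.4337; Pr(earthquake | alarm, burglary) ≈ 0.2043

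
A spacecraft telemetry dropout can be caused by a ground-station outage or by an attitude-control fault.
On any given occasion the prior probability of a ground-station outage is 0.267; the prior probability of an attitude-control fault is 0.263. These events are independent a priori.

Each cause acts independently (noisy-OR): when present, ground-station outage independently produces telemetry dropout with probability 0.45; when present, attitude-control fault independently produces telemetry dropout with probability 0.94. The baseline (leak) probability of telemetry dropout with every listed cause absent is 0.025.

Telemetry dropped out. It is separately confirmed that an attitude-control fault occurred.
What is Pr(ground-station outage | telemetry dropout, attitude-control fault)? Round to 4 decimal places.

Under noisy-OR, P(telemetry dropout | causes) = 1 − (1−0.025)·∏(1−qᵢ) over the active causes.
For the numerator, keep only ground-station outage=true terms: 0.967825·0.267 = 0.258409
Normalizer over all consistent configurations: 0.9415·0.733 + 0.967825·0.267 = 0.948528
P(ground-station outage | telemetry dropout, attitude-control fault) = 0.258409/0.948528 ≈ 0.2724

Pr(ground-station outage | telemetry dropout, attitude-control fault) ≈ 0.2724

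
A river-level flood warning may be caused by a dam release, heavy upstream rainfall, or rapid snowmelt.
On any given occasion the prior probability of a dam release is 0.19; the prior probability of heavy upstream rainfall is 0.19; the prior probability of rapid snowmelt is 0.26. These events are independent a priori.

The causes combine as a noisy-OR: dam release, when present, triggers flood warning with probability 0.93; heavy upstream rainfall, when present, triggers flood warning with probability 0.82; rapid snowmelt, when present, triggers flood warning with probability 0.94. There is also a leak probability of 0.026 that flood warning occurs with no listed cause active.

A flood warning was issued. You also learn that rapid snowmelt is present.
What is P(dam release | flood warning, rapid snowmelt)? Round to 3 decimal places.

P(dam release | flood warning, rapid snowmelt) ≈ 0.197

Under noisy-OR, P(flood warning | causes) = 1 − (1−0.026)·∏(1−qᵢ) over the active causes.
P(flood warning | rapid snowmelt) = 0.94156·0.81·0.81 + 0.989481·0.81·0.19 + 0.995909·0.19·0.81 + 0.999264·0.19·0.19 = 0.617758 + 0.152281 + 0.153270 + 0.036073 = 0.959382
Restricting to configurations with dam release present: 0.153270 + 0.036073 = 0.189343.
P(dam release | flood warning, rapid snowmelt) = 0.189343 / 0.959382 ≈ 0.197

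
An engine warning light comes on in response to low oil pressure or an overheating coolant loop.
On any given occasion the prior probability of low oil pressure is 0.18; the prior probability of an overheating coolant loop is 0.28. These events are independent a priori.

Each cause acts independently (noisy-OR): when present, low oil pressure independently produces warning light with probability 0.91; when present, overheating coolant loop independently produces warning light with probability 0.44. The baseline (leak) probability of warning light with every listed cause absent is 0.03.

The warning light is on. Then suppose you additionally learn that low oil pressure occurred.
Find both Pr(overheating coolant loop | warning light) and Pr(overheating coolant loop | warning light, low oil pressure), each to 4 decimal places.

Under noisy-OR, P(warning light | causes) = 1 − (1−0.03)·∏(1−qᵢ) over the active causes.
By total probability over the 4 (low oil pressure, overheating coolant loop) configurations:
  P(warning light) = 0.03×0.82×0.72 + 0.4568×0.82×0.28 + 0.9127×0.18×0.72 + 0.951112×0.18×0.28
        = 0.017712 + 0.104881 + 0.118286 + 0.047936 = 0.288815
Configurations with overheating coolant loop contribute 0.152817, so
  P(overheating coolant loop | warning light) = 0.152817 / 0.288815 ≈ 0.5291

Now also conditioning on low oil pressure=true:
Enumerate both values of overheating coolant loop and weight by the priors:
  P(warning light | low oil pressure) = 0.9127×0.72 + 0.951112×0.28
        = 0.657144 + 0.266311 = 0.923455
Keeping only the overheating coolant loop-present terms gives 0.266311, so
  P(overheating coolant loop | warning light, low oil pressure) = 0.266311 / 0.923455 ≈ 0.2884
Conditioning on low oil pressure lowers the posterior on overheating coolant loop: the classic explaining-away effect in a common-effect structure.

Pr(overheating coolant loop | warning light) ≈ 0.5291; Pr(overheating coolant loop | warning light, low oil pressure) ≈ 0.2884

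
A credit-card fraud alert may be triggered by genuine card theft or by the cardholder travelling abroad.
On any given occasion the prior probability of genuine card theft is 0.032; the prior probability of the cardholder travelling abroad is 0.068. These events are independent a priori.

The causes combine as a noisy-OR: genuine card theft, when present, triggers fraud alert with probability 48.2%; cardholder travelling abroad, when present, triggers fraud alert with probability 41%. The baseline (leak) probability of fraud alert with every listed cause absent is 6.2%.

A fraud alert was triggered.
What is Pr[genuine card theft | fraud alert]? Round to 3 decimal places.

Pr[genuine card theft | fraud alert] ≈ 0.165

Under noisy-OR, P(fraud alert | causes) = 1 − (1−0.062)·∏(1−qᵢ) over the active causes.
Weight on genuine card theft=true, given the evidence: 0.015333 + 0.001552 = 0.016885
Normalizer over all consistent configurations: 0.062×0.968×0.932 + 0.44658×0.968×0.068 + 0.514116×0.032×0.932 + 0.713328×0.032×0.068 = 0.102216
Posterior = 0.016885 / 0.102216 ≈ 0.165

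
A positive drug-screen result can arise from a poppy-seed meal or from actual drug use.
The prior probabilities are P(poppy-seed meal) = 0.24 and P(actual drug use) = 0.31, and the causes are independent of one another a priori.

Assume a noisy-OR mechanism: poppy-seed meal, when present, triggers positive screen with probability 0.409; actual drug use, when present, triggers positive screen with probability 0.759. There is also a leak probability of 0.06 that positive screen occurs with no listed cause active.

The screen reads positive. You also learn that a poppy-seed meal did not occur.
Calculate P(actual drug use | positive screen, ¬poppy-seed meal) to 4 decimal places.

Under noisy-OR, P(positive screen | causes) = 1 − (1−0.06)·∏(1−qᵢ) over the active causes.
P(positive screen | ¬poppy-seed meal) = 0.06·0.69 + 0.77346·0.31 = 0.041400 + 0.239773 = 0.281173
The actual drug use-present share is 0.77346·0.31 = 0.239773.
So P(actual drug use | positive screen, ¬poppy-seed meal) = 0.239773/0.281173 ≈ 0.8528.

P(actual drug use | positive screen, ¬poppy-seed meal) ≈ 0.8528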